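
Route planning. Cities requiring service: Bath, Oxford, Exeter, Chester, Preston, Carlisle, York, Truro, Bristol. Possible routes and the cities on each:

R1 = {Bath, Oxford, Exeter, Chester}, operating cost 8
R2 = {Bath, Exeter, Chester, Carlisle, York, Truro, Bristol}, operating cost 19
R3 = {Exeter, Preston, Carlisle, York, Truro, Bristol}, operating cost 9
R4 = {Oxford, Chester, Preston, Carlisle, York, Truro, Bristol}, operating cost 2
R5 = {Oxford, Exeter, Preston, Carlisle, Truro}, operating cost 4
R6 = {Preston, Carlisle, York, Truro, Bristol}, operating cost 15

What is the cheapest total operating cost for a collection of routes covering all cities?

R1, R4 cover every city at operating cost 8 + 2 = 10.
Any cover uses at least 2 routes; among all covering selections none totals below 10.

10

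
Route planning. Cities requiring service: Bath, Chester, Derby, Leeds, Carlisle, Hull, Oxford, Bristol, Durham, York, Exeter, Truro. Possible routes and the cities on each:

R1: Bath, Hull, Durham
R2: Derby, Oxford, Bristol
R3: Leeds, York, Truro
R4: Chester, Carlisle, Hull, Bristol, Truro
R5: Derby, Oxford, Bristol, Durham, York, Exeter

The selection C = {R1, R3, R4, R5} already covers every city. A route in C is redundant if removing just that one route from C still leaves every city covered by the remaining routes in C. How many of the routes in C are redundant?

Drop R1: Bath uncovered — not redundant.
Drop R3: Leeds uncovered — not redundant.
Drop R4: Chester, Carlisle uncovered — not redundant.
Drop R5: Derby, Oxford, Exeter uncovered — not redundant.
None of the routes in C is redundant.

0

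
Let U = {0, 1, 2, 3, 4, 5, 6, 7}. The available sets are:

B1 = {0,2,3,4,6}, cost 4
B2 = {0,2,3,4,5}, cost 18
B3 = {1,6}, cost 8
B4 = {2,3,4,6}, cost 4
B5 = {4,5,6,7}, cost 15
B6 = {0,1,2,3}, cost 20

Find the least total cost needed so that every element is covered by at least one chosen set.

27

B1, B3, B5 cover every element at cost 4 + 8 + 15 = 27.
Any cover uses at least 2 sets; among all covering selections none totals below 27.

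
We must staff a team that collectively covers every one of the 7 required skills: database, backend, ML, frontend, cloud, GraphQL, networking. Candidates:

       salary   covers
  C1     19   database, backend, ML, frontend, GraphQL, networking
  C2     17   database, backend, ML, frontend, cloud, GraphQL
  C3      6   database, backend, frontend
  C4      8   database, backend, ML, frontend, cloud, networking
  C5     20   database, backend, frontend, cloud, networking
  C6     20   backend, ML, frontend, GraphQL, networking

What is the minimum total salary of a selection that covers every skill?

25

C2, C4 cover every skill at salary 17 + 8 = 25.
Any cover uses at least 2 candidates; among all covering selections none totals below 25.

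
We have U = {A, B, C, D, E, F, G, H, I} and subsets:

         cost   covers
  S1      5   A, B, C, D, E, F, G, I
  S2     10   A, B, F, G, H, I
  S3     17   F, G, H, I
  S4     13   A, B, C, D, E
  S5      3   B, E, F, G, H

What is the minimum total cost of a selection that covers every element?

S1, S5 cover every element at cost 5 + 3 = 8.
Any cover uses at least 2 sets; among all covering selections none totals below 8.

8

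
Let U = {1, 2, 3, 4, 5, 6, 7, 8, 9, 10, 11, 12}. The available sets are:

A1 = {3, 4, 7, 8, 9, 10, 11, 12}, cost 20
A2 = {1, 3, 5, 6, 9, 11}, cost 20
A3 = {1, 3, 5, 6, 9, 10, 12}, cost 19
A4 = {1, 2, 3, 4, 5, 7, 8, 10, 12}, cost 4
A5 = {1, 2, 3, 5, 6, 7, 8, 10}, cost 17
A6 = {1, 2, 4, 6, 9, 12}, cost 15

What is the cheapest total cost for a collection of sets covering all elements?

A2, A4 cover every element at cost 20 + 4 = 24.
Any cover uses at least 2 sets; among all covering selections none totals below 24.

24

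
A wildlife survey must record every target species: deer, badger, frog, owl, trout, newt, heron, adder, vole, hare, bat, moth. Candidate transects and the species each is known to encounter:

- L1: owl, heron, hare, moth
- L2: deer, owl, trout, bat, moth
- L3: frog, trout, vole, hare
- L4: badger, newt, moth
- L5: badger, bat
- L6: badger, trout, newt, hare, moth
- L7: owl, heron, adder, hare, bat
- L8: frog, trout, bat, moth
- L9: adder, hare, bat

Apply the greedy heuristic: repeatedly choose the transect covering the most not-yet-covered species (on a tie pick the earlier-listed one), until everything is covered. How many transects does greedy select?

Pick 1: L2 covers 5 new species (deer, owl, trout, bat, moth).
Pick 2: L3 covers 3 new species (frog, vole, hare).
Pick 3: L4 covers 2 new species (badger, newt).
Pick 4: L7 covers 2 new species (heron, adder).
Greedy uses 4 transects.

4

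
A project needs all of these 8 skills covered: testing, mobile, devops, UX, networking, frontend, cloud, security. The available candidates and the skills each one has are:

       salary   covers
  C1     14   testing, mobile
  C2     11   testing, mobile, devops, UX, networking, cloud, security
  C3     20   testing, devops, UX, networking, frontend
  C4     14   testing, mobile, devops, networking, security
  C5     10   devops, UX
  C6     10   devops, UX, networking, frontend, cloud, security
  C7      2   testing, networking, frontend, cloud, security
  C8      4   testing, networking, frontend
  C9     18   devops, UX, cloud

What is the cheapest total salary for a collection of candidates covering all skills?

C2, C7 cover every skill at salary 11 + 2 = 13.
Any cover uses at least 2 candidates; among all covering selections none totals below 13.

13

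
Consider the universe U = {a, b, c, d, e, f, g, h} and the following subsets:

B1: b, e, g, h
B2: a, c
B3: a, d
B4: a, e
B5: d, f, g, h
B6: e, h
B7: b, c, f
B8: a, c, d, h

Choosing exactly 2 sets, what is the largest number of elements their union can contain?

7

Choosing B1, B8 covers {a, b, c, d, e, g, h} — 7 elements.
No choice of 2 sets does better; here f is left uncovered.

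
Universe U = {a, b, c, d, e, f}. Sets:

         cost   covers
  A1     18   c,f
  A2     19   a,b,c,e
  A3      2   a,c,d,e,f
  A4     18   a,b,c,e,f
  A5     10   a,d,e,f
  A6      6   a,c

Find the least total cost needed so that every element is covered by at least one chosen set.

20

A3, A4 cover every element at cost 2 + 18 = 20.
Any cover uses at least 2 sets; among all covering selections none totals below 20.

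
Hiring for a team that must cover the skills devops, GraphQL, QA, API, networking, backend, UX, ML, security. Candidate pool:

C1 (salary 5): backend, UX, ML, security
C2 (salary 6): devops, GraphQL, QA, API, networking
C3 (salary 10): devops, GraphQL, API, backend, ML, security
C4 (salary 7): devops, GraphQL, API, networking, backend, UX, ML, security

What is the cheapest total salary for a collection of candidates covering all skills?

C1, C2 cover every skill at salary 5 + 6 = 11.
Any cover uses at least 2 candidates; among all covering selections none totals below 11.

11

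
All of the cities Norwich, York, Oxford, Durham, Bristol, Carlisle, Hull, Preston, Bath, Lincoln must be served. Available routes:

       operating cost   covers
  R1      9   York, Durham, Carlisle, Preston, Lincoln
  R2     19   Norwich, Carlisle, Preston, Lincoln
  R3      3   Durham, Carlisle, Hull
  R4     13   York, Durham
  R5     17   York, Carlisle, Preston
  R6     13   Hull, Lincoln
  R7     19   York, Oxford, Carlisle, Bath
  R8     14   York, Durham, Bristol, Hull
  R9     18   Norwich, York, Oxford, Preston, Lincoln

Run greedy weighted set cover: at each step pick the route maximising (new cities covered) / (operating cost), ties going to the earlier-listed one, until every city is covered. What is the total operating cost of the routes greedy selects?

63

Pick 1: R3 adds 3 new (Durham, Carlisle, Hull) at operating cost 3 (ratio 3/3).
Pick 2: R1 adds 3 new (York, Preston, Lincoln) at operating cost 9 (ratio 3/9).
Pick 3: R9 adds 2 new (Norwich, Oxford) at operating cost 18 (ratio 2/18).
Pick 4: R8 adds 1 new (Bristol) at operating cost 14 (ratio 1/14).
Pick 5: R7 adds 1 new (Bath) at operating cost 19 (ratio 1/19).
Greedy total operating cost: 3 + 9 + 18 + 14 + 19 = 63. (The true optimum is 51, so greedy overshoots here.)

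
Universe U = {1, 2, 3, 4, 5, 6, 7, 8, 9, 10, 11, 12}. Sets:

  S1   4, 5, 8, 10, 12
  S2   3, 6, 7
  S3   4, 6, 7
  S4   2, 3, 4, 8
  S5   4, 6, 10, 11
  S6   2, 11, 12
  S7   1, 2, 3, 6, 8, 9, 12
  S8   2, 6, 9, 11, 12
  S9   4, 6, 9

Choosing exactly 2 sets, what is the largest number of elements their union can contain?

10

Choosing S1, S7 covers {1, 2, 3, 4, 5, 6, 8, 9, 10, 12} — 10 elements.
No choice of 2 sets does better; here 7, 11 are left uncovered.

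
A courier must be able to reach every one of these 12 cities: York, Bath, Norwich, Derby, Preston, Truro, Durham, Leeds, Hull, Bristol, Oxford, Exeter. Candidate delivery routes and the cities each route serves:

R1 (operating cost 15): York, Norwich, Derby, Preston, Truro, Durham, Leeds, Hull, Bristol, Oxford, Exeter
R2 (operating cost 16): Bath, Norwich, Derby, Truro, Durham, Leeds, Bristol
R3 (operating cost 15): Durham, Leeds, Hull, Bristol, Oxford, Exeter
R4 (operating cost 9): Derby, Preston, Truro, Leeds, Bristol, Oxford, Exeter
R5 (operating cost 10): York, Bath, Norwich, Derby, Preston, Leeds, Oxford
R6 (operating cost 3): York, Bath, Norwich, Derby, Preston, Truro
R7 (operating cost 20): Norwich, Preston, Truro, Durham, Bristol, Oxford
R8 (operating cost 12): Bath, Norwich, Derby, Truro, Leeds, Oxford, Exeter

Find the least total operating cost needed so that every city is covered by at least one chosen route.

R1, R6 cover every city at operating cost 15 + 3 = 18.
Any cover uses at least 2 routes; among all covering selections none totals below 18.

18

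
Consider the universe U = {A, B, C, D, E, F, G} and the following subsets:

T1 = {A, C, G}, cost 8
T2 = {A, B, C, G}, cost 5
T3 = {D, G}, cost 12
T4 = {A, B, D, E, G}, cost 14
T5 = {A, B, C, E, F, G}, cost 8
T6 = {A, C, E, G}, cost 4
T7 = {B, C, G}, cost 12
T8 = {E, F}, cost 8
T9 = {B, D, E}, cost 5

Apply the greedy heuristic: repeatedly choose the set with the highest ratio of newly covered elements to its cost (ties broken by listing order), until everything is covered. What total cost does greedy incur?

17

Pick 1: T6 adds 4 new (A, C, E, G) at cost 4 (ratio 4/4).
Pick 2: T9 adds 2 new (B, D) at cost 5 (ratio 2/5).
Pick 3: T5 adds 1 new (F) at cost 8 (ratio 1/8).
Greedy total cost: 4 + 5 + 8 = 17. (The true optimum is 13, so greedy overshoots here.)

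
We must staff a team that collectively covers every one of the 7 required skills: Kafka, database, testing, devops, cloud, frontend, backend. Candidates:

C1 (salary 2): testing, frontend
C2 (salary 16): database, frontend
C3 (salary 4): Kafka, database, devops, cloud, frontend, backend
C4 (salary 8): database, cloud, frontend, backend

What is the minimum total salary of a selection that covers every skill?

6

C1, C3 cover every skill at salary 2 + 4 = 6.
Any cover uses at least 2 candidates; among all covering selections none totals below 6.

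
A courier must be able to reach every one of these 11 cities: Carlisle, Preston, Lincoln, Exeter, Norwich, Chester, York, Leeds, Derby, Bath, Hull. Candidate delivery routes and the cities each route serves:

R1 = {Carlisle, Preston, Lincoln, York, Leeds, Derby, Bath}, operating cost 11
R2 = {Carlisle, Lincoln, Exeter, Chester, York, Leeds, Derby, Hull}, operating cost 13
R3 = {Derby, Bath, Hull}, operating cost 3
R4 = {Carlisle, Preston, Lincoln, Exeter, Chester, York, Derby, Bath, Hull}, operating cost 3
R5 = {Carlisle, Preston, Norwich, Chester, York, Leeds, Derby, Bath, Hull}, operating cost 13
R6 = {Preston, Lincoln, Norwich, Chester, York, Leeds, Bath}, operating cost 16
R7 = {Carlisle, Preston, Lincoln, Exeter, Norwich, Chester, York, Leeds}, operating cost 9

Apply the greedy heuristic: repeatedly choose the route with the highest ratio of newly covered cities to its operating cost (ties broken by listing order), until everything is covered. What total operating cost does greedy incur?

12

Pick 1: R4 adds 9 new (Carlisle, Preston, Lincoln, Exeter, Chester, York, Derby, Bath, Hull) at operating cost 3 (ratio 9/3).
Pick 2: R7 adds 2 new (Norwich, Leeds) at operating cost 9 (ratio 2/9).
Greedy total operating cost: 3 + 9 = 12.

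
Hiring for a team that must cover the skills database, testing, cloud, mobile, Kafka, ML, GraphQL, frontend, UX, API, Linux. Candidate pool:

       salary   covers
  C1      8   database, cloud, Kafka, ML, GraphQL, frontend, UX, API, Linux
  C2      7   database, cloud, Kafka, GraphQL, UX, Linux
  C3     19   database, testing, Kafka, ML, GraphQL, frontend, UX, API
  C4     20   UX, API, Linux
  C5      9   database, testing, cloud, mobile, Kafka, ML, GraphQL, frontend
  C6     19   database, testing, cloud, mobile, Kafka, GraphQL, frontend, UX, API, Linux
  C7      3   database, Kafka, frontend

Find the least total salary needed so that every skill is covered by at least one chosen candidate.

17

C1, C5 cover every skill at salary 8 + 9 = 17.
Any cover uses at least 2 candidates; among all covering selections none totals below 17.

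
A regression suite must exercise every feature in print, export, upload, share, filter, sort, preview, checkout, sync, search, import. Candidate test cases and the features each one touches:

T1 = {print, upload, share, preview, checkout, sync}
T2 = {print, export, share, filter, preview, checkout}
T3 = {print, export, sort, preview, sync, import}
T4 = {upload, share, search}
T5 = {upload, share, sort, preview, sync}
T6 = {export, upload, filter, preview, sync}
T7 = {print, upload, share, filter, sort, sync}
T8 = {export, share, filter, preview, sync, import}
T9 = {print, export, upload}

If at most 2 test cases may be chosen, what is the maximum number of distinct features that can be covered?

9

Choosing T1, T3 covers {print, export, upload, share, sort, preview, checkout, sync, import} — 9 features.
No choice of 2 test cases does better; here filter, search are left uncovered.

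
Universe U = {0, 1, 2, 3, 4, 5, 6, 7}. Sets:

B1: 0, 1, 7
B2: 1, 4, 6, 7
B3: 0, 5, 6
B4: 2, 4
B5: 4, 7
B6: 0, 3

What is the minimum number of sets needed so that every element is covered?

4

B1, B3, B4, B6 together cover {0, 1, 2, 3, 4, 5, 6, 7} — every element.
No 3 of the 6 sets cover everything (all 20 triples fall short), so 4 is minimum.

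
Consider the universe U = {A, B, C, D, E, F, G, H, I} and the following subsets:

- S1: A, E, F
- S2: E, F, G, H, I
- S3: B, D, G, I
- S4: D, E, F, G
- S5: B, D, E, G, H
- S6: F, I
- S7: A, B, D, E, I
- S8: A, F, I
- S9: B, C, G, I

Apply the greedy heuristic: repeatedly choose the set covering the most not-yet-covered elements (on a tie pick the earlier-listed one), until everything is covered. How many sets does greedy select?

Pick 1: S2 covers 5 new elements (E, F, G, H, I).
Pick 2: S7 covers 3 new elements (A, B, D).
Pick 3: S9 covers 1 new elements (C).
Greedy uses 3 sets.

3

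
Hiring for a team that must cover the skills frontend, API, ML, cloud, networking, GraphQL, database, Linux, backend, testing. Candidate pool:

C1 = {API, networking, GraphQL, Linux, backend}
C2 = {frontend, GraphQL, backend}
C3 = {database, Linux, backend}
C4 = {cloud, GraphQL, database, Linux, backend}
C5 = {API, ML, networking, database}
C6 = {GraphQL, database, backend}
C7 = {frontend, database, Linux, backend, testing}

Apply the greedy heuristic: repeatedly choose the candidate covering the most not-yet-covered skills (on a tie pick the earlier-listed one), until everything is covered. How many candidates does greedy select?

Pick 1: C1 covers 5 new skills (API, networking, GraphQL, Linux, backend).
Pick 2: C7 covers 3 new skills (frontend, database, testing).
Pick 3: C4 covers 1 new skills (cloud).
Pick 4: C5 covers 1 new skills (ML).
Greedy uses 4 candidates. (The true minimum is 3.)

4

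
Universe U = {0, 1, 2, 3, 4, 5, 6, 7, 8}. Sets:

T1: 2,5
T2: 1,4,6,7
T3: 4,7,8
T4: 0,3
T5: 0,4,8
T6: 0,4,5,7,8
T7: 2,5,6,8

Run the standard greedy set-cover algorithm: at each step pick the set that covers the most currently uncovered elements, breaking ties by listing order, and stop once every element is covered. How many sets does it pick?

4

Pick 1: T6 covers 5 new elements (0, 4, 5, 7, 8).
Pick 2: T2 covers 2 new elements (1, 6).
Pick 3: T1 covers 1 new elements (2).
Pick 4: T4 covers 1 new elements (3).
Greedy uses 4 sets. (The true minimum is 3.)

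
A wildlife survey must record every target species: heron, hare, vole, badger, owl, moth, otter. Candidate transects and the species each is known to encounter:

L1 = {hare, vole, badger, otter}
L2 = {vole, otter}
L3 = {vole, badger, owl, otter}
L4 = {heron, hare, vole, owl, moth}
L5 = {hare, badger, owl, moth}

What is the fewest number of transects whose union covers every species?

2

L1, L4 together cover {heron, hare, vole, badger, owl, moth, otter} — every species.
No single transect contains all 7 species, so 2 is optimal.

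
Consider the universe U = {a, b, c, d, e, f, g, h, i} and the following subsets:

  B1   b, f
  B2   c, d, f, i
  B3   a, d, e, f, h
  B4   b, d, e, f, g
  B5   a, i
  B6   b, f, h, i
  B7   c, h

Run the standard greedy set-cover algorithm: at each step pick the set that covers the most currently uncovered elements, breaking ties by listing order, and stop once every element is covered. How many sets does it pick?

Pick 1: B3 covers 5 new elements (a, d, e, f, h).
Pick 2: B2 covers 2 new elements (c, i).
Pick 3: B4 covers 2 new elements (b, g).
Greedy uses 3 sets.

3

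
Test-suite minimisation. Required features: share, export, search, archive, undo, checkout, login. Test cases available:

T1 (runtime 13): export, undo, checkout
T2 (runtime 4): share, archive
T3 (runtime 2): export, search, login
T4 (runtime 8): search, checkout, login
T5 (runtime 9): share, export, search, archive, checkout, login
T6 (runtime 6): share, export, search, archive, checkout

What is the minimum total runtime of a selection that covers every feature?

T1, T2, T3 cover every feature at runtime 13 + 4 + 2 = 19.
Any cover uses at least 2 test cases; among all covering selections none totals below 19.
Greedy by coverage-per-runtime would pick T3, T2, T6, T1 for 25 — worse than the optimum 19.

19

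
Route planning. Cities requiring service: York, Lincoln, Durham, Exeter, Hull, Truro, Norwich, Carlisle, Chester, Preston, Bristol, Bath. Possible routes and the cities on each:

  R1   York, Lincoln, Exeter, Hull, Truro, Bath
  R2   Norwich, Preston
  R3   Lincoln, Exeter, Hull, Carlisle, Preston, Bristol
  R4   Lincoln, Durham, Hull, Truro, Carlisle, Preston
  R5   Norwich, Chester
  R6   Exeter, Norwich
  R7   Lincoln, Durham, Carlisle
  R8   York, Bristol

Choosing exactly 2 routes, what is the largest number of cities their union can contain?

Choosing R1, R3 covers {York, Lincoln, Exeter, Hull, Truro, Carlisle, Preston, Bristol, Bath} — 9 cities.
No choice of 2 routes does better; here Durham, Norwich, Chester are left uncovered.

9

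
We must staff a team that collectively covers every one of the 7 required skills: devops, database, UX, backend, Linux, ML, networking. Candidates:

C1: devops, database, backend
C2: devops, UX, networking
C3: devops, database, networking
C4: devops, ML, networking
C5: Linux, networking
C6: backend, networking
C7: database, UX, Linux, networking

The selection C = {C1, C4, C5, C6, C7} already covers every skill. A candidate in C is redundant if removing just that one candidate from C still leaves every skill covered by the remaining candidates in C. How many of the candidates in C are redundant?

3

Drop C1: the rest still cover every skill — redundant.
Drop C4: ML uncovered — not redundant.
Drop C5: the rest still cover every skill — redundant.
Drop C6: the rest still cover every skill — redundant.
Drop C7: UX uncovered — not redundant.
3 redundant: C1, C5, C6.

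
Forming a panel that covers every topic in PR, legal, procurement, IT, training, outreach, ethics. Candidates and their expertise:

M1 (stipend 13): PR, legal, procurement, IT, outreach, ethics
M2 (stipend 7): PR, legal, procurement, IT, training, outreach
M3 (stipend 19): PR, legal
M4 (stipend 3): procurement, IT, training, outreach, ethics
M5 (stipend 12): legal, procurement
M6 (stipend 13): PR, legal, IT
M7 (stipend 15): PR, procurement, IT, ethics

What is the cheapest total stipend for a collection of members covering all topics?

10

M2, M4 cover every topic at stipend 7 + 3 = 10.
Any cover uses at least 2 members; among all covering selections none totals below 10.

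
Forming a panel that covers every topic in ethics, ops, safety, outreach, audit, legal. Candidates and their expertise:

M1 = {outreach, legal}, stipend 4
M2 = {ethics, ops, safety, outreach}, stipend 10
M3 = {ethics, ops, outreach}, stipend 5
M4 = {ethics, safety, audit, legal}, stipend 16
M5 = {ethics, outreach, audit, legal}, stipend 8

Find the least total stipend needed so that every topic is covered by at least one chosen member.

18

M2, M5 cover every topic at stipend 10 + 8 = 18.
Any cover uses at least 2 members; among all covering selections none totals below 18.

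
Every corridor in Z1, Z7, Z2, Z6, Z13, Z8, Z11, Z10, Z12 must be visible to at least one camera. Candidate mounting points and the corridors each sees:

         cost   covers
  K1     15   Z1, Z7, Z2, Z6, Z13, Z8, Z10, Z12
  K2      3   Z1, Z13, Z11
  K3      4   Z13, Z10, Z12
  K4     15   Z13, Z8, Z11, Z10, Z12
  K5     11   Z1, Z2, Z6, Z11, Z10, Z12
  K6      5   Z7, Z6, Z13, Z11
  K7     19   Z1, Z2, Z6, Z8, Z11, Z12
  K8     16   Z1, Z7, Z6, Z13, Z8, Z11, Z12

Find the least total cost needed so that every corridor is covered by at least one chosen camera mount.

18

K1, K2 cover every corridor at cost 15 + 3 = 18.
Any cover uses at least 2 camera mounts; among all covering selections none totals below 18.
Greedy by coverage-per-cost would pick K2, K3, K6, K1 for 27 — worse than the optimum 18.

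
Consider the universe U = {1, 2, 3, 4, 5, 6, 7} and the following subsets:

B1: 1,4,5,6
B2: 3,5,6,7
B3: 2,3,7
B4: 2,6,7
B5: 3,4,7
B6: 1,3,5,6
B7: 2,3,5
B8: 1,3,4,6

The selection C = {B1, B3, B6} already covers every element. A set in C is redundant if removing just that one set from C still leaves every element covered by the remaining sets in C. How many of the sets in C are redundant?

1

Drop B1: 4 uncovered — not redundant.
Drop B3: 2, 7 uncovered — not redundant.
Drop B6: the rest still cover every element — redundant.
1 redundant: B6.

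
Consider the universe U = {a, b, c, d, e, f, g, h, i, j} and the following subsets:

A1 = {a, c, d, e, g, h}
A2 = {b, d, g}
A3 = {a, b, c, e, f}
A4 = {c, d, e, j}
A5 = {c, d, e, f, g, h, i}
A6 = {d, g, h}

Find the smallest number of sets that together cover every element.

3

A3, A4, A5 together cover {a, b, c, d, e, f, g, h, i, j} — every element.
No 2 of the 6 sets cover everything (all 15 pairs fall short), so 3 is minimum.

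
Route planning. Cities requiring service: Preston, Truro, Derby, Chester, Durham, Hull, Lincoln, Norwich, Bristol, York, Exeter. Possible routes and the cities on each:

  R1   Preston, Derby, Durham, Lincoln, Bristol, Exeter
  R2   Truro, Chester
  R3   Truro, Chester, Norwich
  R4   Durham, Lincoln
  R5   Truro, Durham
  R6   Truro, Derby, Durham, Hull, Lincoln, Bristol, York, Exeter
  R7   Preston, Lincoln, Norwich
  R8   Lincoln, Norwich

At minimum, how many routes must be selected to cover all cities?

R1, R3, R6 together cover {Preston, Truro, Derby, Chester, Durham, Hull, Lincoln, Norwich, Bristol, York, Exeter} — every city.
No 2 of the 8 routes cover everything (all 28 pairs fall short), so 3 is minimum.

3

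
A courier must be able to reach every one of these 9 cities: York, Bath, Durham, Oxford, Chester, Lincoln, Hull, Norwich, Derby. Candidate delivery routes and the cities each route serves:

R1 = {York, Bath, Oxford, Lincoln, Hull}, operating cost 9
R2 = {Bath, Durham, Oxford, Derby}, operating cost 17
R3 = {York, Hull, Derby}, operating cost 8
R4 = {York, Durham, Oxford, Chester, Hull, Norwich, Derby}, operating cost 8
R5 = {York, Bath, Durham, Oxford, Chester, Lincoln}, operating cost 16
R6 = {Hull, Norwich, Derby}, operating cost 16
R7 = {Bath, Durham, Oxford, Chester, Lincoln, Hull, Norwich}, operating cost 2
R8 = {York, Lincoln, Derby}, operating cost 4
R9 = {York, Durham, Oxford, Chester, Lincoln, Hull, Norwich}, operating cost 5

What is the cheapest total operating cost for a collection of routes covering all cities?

6

R7, R8 cover every city at operating cost 2 + 4 = 6.
Any cover uses at least 2 routes; among all covering selections none totals below 6.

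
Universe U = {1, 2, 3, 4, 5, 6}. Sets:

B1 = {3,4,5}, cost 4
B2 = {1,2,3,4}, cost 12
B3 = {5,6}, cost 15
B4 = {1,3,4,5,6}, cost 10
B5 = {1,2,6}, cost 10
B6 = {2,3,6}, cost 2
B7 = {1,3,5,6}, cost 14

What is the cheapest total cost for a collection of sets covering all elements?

12

B4, B6 cover every element at cost 10 + 2 = 12.
Any cover uses at least 2 sets; among all covering selections none totals below 12.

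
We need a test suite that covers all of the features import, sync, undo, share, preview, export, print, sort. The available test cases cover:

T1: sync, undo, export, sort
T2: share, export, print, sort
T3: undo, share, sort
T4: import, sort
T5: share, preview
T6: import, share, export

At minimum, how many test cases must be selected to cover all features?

4

T1, T2, T4, T5 together cover {import, sync, undo, share, preview, export, print, sort} — every feature.
No 3 of the 6 test cases cover everything (all 20 triples fall short), so 4 is minimum.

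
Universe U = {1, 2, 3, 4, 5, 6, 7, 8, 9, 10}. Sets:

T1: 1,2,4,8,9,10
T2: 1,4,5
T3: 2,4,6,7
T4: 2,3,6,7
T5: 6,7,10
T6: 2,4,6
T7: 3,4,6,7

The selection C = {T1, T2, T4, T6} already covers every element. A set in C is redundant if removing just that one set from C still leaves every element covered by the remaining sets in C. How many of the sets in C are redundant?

1

Drop T1: 8, 9, 10 uncovered — not redundant.
Drop T2: 5 uncovered — not redundant.
Drop T4: 3, 7 uncovered — not redundant.
Drop T6: the rest still cover every element — redundant.
1 redundant: T6.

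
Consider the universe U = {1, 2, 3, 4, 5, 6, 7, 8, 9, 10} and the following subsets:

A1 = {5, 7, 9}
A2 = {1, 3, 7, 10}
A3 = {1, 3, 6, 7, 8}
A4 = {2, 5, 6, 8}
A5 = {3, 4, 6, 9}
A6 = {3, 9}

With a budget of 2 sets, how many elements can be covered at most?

8

Choosing A2, A4 covers {1, 2, 3, 5, 6, 7, 8, 10} — 8 elements.
No choice of 2 sets does better; here 4, 9 are left uncovered.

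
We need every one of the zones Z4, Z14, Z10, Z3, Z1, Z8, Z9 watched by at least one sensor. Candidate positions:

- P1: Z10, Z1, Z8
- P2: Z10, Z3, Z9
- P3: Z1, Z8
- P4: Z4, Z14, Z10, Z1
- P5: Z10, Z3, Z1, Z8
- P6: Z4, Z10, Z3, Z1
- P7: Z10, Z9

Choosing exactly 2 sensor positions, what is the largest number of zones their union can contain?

6

Choosing P2, P4 covers {Z4, Z14, Z10, Z3, Z1, Z9} — 6 zones.
No choice of 2 sensor positions does better; here Z8 is left uncovered.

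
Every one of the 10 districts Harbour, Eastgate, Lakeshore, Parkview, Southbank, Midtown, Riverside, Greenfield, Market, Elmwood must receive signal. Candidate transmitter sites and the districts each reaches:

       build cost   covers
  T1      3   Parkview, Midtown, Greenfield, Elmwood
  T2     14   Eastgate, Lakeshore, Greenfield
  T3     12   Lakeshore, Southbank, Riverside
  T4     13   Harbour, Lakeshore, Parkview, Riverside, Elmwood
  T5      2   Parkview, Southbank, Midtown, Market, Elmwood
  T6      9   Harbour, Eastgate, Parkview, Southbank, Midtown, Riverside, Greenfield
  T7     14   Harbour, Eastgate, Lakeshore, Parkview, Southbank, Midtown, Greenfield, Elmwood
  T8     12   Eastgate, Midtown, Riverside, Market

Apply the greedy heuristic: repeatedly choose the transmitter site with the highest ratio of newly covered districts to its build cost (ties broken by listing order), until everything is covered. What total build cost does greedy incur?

23

Pick 1: T5 adds 5 new (Parkview, Southbank, Midtown, Market, Elmwood) at build cost 2 (ratio 5/2).
Pick 2: T6 adds 4 new (Harbour, Eastgate, Riverside, Greenfield) at build cost 9 (ratio 4/9).
Pick 3: T3 adds 1 new (Lakeshore) at build cost 12 (ratio 1/12).
Greedy total build cost: 2 + 9 + 12 = 23.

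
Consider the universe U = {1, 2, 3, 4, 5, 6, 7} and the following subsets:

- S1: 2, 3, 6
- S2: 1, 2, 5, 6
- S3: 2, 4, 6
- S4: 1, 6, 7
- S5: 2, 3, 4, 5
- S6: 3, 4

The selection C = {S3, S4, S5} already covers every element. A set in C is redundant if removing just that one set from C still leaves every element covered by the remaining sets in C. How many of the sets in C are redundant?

1

Drop S3: the rest still cover every element — redundant.
Drop S4: 1, 7 uncovered — not redundant.
Drop S5: 3, 5 uncovered — not redundant.
1 redundant: S3.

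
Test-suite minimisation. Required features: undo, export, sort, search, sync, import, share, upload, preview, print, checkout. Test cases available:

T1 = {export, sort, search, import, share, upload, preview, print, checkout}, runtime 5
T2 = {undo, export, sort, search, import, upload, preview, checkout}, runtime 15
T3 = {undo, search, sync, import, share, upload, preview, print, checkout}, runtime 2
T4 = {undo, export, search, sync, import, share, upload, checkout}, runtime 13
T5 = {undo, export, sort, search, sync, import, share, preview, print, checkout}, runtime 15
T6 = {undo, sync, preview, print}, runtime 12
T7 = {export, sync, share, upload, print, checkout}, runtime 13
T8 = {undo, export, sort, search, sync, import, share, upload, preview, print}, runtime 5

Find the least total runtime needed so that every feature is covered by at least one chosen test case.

T1, T3 cover every feature at runtime 5 + 2 = 7.
Any cover uses at least 2 test cases; among all covering selections none totals below 7.

7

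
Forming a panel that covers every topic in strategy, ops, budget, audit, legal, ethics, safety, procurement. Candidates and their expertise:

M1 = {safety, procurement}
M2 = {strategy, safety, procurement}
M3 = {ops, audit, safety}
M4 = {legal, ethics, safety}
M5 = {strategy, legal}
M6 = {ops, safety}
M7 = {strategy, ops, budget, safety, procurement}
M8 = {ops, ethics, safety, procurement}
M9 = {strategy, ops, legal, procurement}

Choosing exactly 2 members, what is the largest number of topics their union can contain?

Choosing M4, M7 covers {strategy, ops, budget, legal, ethics, safety, procurement} — 7 topics.
No choice of 2 members does better; here audit is left uncovered.

7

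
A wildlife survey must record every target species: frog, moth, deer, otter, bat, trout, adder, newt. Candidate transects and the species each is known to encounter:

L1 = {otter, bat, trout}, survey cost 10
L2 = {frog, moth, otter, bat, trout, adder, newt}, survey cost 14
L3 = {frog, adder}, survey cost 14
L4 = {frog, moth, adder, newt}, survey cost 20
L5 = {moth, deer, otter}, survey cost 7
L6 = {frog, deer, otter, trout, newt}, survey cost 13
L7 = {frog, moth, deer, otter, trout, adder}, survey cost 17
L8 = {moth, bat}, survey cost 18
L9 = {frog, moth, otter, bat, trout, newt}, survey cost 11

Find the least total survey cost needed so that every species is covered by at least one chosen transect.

21

L2, L5 cover every species at survey cost 14 + 7 = 21.
Any cover uses at least 2 transects; among all covering selections none totals below 21.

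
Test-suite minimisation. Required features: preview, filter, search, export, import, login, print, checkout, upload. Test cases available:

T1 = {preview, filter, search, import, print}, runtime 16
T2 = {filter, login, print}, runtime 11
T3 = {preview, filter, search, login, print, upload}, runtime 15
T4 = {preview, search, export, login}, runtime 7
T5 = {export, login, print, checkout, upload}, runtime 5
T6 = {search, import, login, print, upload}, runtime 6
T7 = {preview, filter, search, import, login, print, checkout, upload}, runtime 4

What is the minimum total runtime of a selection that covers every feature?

T5, T7 cover every feature at runtime 5 + 4 = 9.
Any cover uses at least 2 test cases; among all covering selections none totals below 9.

9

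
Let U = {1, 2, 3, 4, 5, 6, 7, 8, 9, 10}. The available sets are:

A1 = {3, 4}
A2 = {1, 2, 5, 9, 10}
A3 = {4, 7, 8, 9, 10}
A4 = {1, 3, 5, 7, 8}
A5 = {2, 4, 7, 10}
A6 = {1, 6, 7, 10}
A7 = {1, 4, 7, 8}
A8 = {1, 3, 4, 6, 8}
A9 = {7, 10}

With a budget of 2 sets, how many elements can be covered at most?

9

Choosing A2, A8 covers {1, 2, 3, 4, 5, 6, 8, 9, 10} — 9 elements.
No choice of 2 sets does better; here 7 is left uncovered.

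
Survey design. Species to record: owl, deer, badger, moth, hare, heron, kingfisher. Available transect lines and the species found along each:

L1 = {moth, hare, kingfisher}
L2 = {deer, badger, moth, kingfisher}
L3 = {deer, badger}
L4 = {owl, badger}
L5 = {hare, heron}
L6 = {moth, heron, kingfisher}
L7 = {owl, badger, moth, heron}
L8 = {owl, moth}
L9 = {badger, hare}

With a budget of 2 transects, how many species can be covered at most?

6

Choosing L1, L7 covers {owl, badger, moth, hare, heron, kingfisher} — 6 species.
No choice of 2 transects does better; here deer is left uncovered.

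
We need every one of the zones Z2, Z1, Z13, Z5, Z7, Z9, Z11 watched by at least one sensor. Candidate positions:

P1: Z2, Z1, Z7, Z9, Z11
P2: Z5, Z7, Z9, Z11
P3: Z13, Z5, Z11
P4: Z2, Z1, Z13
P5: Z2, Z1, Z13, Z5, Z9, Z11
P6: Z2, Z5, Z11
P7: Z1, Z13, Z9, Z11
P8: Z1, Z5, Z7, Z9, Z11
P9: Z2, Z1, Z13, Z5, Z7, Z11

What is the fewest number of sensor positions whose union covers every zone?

2

P1, P3 together cover {Z2, Z1, Z13, Z5, Z7, Z9, Z11} — every zone.
No single sensor position contains all 7 zones, so 2 is optimal.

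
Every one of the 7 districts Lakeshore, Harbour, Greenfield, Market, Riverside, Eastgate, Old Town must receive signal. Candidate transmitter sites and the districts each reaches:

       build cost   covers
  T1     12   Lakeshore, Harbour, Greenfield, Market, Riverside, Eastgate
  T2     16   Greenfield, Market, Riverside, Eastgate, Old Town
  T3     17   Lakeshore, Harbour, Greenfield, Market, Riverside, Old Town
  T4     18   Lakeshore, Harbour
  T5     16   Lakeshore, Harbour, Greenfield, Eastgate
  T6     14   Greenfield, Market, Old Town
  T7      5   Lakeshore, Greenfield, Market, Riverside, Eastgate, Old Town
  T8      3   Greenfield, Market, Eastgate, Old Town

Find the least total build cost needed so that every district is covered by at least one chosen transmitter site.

T1, T8 cover every district at build cost 12 + 3 = 15.
Any cover uses at least 2 transmitter sites; among all covering selections none totals below 15.
Greedy by coverage-per-build cost would pick T8, T7, T1 for 20 — worse than the optimum 15.

15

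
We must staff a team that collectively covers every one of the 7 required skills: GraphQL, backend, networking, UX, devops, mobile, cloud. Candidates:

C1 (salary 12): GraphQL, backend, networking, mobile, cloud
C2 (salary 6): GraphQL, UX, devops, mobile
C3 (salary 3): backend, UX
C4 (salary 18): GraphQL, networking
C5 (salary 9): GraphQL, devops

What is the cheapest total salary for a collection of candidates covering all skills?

C1, C2 cover every skill at salary 12 + 6 = 18.
Any cover uses at least 2 candidates; among all covering selections none totals below 18.
Greedy by coverage-per-salary would pick C2, C3, C1 for 21 — worse than the optimum 18.

18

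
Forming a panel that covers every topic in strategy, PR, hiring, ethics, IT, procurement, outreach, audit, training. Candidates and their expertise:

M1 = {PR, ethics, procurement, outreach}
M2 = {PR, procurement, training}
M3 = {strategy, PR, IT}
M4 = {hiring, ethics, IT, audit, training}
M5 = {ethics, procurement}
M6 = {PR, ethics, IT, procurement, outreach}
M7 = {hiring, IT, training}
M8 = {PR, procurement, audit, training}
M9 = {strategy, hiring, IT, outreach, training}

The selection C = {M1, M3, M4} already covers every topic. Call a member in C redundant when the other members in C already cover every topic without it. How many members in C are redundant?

Drop M1: procurement, outreach uncovered — not redundant.
Drop M3: strategy uncovered — not redundant.
Drop M4: hiring, audit, training uncovered — not redundant.
None of the members in C is redundant.

0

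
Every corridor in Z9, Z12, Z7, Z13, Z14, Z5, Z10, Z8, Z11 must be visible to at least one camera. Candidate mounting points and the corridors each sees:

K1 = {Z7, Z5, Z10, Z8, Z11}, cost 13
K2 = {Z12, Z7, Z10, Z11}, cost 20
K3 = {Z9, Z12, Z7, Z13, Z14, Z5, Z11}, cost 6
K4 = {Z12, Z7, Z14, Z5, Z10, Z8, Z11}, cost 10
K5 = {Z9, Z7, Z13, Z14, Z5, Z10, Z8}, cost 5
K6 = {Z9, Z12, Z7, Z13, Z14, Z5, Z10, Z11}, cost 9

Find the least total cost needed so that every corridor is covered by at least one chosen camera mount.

K3, K5 cover every corridor at cost 6 + 5 = 11.
Any cover uses at least 2 camera mounts; among all covering selections none totals below 11.

11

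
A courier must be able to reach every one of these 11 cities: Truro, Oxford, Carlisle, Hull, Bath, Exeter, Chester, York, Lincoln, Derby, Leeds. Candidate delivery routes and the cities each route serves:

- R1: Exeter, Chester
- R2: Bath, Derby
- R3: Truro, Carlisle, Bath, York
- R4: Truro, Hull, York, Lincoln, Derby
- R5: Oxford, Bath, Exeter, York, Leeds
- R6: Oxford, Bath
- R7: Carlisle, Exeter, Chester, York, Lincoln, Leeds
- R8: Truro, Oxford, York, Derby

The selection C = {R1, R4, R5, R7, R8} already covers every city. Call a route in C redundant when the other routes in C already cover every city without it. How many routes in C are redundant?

2

Drop R1: the rest still cover every city — redundant.
Drop R4: Hull uncovered — not redundant.
Drop R5: Bath uncovered — not redundant.
Drop R7: Carlisle uncovered — not redundant.
Drop R8: the rest still cover every city — redundant.
2 redundant: R1, R8.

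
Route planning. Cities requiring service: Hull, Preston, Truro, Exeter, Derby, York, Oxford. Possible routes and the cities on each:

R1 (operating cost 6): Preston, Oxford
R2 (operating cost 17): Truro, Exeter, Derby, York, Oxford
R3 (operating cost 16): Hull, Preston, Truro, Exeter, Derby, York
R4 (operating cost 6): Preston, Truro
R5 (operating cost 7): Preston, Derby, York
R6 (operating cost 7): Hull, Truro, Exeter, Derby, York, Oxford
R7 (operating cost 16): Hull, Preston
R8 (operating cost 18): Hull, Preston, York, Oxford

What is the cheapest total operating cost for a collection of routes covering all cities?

R1, R6 cover every city at operating cost 6 + 7 = 13.
Any cover uses at least 2 routes; among all covering selections none totals below 13.

13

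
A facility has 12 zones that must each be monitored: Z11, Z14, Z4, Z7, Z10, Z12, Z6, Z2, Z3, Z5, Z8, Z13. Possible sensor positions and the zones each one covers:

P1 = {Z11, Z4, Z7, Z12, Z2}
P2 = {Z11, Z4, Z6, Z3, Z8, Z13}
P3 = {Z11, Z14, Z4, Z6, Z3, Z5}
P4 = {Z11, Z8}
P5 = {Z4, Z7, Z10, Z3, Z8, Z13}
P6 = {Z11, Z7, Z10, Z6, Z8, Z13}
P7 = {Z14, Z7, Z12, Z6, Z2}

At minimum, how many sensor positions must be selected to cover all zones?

P1, P3, P5 together cover {Z11, Z14, Z4, Z7, Z10, Z12, Z6, Z2, Z3, Z5, Z8, Z13} — every zone.
No 2 of the 7 sensor positions cover everything (all 21 pairs fall short), so 3 is minimum.
Greedy (largest uncovered first) would take P2, P7, P3, P5 — 4 sensor positions — but 3 suffice.

3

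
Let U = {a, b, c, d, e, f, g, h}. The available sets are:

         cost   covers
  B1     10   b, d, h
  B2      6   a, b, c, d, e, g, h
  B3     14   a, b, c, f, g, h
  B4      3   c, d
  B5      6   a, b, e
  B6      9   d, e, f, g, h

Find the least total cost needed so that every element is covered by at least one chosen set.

15

B2, B6 cover every element at cost 6 + 9 = 15.
Any cover uses at least 2 sets; among all covering selections none totals below 15.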